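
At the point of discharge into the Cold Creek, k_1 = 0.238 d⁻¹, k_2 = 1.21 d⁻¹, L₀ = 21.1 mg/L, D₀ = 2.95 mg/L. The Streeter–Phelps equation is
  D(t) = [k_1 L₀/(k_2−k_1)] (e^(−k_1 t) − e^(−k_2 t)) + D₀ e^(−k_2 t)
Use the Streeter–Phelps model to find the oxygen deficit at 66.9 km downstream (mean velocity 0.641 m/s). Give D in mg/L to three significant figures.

Travel time t = x/v = 66.9 km / (0.641 m/s) = 66900 m / 0.641 m/s = 104400 s = 1.208 d.
k_1 L₀/(k_2−k_1) = 0.238×21.1/(1.21−0.238) = 5.022/0.9720 = 5.166 mg/L.
e^(−k_1 t) = e^(−0.238×1.208) = 0.7501; e^(−k_2 t) = e^(−1.21×1.208) = 0.2319.
D = 5.166 × (0.7501 − 0.2319) + 2.95 × 0.2319 = 2.678 + 0.6840 = 3.362 mg/L.

D ≈ 3.36 mg/L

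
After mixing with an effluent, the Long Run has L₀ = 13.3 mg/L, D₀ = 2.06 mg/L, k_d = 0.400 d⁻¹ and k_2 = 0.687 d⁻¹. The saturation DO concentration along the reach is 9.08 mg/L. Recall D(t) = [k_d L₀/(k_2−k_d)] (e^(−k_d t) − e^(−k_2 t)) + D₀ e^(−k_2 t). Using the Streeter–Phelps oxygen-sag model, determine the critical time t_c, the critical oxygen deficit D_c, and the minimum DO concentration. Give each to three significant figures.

t_c ≈ 1.47 d; D_c ≈ 4.29 mg/L; min DO ≈ 4.79 mg/L

At the critical point dD/dt = 0, so k_d L₀ e^(−k_d t) = k_2 D. Substituting D(t) from the Streeter–Phelps equation and solving for t gives
t_c = ln[(k_2/k_d)(1 − D₀(k_2−k_d)/(k_d L₀))] / (k_2−k_d).
Here k_2−k_d = 0.2870 d⁻¹ and 1 − D₀(k_2−k_d)/(k_d L₀) = 1 − 2.06×0.2870/(0.400×13.3) = 0.8889, so
t_c = ln(1.718 × 0.8889) / 0.2870 = 0.4231 / 0.2870 = 1.474 d.
L(t_c) = L₀ e^(−k_d t_c) = 13.3 × 0.5545 = 7.375 mg/L, and at the critical point k_2 D_c = k_d L, so D_c = (0.400/0.687) × 7.375 = 4.294 mg/L.
Minimum DO = C_s − D_c = 9.08 − 4.294 = 4.786 mg/L.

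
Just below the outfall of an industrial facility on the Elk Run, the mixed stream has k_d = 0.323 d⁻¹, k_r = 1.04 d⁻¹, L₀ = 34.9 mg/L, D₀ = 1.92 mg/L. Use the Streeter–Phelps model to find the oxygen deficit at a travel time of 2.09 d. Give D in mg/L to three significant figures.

D ≈ 6.43 mg/L

k_d L₀/(k_r−k_d) = 0.323×34.9/(1.04−0.323) = 11.27/0.7170 = 15.72 mg/L.
e^(−k_d t) = e^(−0.323×2.090) = 0.5091; e^(−k_r t) = e^(−1.04×2.090) = 0.1138.
D = 15.72 × (0.5091 − 0.1138) + 1.92 × 0.1138 = 6.216 + 0.2184 = 6.434 mg/L.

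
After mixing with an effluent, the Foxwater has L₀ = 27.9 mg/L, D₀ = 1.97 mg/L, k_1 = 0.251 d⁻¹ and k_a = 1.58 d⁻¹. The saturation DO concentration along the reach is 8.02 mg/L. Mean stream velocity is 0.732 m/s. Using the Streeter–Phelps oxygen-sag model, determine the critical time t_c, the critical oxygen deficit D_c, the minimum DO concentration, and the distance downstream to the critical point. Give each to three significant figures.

At the critical point dD/dt = 0, so k_1 L₀ e^(−k_1 t) = k_a D. Substituting D(t) from the Streeter–Phelps equation and solving for t gives
t_c = ln[(k_a/k_1)(1 − D₀(k_a−k_1)/(k_1 L₀))] / (k_a−k_1).
Here k_a−k_1 = 1.329 d⁻¹ and 1 − D₀(k_a−k_1)/(k_1 L₀) = 1 − 1.97×1.329/(0.251×27.9) = 0.6261, so
t_c = ln(6.295 × 0.6261) / 1.329 = 1.372 / 1.329 = 1.032 d.
L(t_c) = L₀ e^(−k_1 t_c) = 27.9 × 0.7718 = 21.53 mg/L, and at the critical point k_a D_c = k_1 L, so D_c = (0.251/1.58) × 21.53 = 3.421 mg/L.
Minimum DO = C_s − D_c = 8.02 − 3.421 = 4.599 mg/L.
x_c = v t_c = 0.732 m/s × 1.032 d × 86400 s/d = 65270 m ≈ 65.3 km.

t_c ≈ 1.03 d; D_c ≈ 3.42 mg/L; min DO ≈ 4.60 mg/L; x_c ≈ 65.3 km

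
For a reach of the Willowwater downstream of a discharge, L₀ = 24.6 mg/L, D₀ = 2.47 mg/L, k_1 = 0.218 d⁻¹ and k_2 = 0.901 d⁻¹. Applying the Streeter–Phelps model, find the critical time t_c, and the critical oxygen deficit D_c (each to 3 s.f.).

At the critical point dD/dt = 0, so k_1 L₀ e^(−k_1 t) = k_2 D. Substituting D(t) from the Streeter–Phelps equation and solving for t gives
t_c = ln[(k_2/k_1)(1 − D₀(k_2−k_1)/(k_1 L₀))] / (k_2−k_1).
Here k_2−k_1 = 0.6830 d⁻¹ and 1 − D₀(k_2−k_1)/(k_1 L₀) = 1 − 2.47×0.6830/(0.218×24.6) = 0.6854, so
t_c = ln(4.133 × 0.6854) / 0.6830 = 1.041 / 0.6830 = 1.525 d.
L(t_c) = L₀ e^(−k_1 t_c) = 24.6 × 0.7172 = 17.64 mg/L, and at the critical point k_2 D_c = k_1 L, so D_c = (0.218/0.901) × 17.64 = 4.269 mg/L.

t_c ≈ 1.52 d; D_c ≈ 4.27 mg/L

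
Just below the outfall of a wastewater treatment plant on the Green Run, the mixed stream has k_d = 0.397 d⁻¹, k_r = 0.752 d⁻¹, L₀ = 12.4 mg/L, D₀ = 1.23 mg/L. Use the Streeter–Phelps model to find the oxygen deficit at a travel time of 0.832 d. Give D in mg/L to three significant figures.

D ≈ 3.21 mg/L

k_d L₀/(k_r−k_d) = 0.397×12.4/(0.752−0.397) = 4.923/0.3550 = 13.87 mg/L.
e^(−k_d t) = e^(−0.397×0.8320) = 0.7187; e^(−k_r t) = e^(−0.752×0.8320) = 0.5349.
D = 13.87 × (0.7187 − 0.5349) + 1.23 × 0.5349 = 2.549 + 0.6579 = 3.207 mg/L.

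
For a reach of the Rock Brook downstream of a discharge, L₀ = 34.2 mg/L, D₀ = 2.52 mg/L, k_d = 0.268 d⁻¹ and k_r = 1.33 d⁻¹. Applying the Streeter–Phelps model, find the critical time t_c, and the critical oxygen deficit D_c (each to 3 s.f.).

At the critical point dD/dt = 0, so k_d L₀ e^(−k_d t) = k_r D. Substituting D(t) from the Streeter–Phelps equation and solving for t gives
t_c = ln[(k_r/k_d)(1 − D₀(k_r−k_d)/(k_d L₀))] / (k_r−k_d).
Here k_r−k_d = 1.062 d⁻¹ and 1 − D₀(k_r−k_d)/(k_d L₀) = 1 − 2.52×1.062/(0.268×34.2) = 0.7080, so
t_c = ln(4.963 × 0.7080) / 1.062 = 1.257 / 1.062 = 1.183 d.
L(t_c) = L₀ e^(−k_d t_c) = 34.2 × 0.7282 = 24.91 mg/L, and at the critical point k_r D_c = k_d L, so D_c = (0.268/1.33) × 24.91 = 5.019 mg/L.

t_c ≈ 1.18 d; D_c ≈ 5.02 mg/L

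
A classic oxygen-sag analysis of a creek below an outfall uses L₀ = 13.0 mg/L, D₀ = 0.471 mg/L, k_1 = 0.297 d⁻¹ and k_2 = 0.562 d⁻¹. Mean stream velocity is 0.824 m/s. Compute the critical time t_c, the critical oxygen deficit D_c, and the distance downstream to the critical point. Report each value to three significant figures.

t_c ≈ 2.28 d; D_c ≈ 3.49 mg/L; x_c ≈ 163 km

At the critical point dD/dt = 0, so k_1 L₀ e^(−k_1 t) = k_2 D. Substituting D(t) from the Streeter–Phelps equation and solving for t gives
t_c = ln[(k_2/k_1)(1 − D₀(k_2−k_1)/(k_1 L₀))] / (k_2−k_1).
Here k_2−k_1 = 0.2650 d⁻¹ and 1 − D₀(k_2−k_1)/(k_1 L₀) = 1 − 0.471×0.2650/(0.297×13.0) = 0.9677, so
t_c = ln(1.892 × 0.9677) / 0.2650 = 0.6049 / 0.2650 = 2.283 d.
L(t_c) = L₀ e^(−k_1 t_c) = 13.0 × 0.5077 = 6.600 mg/L, and at the critical point k_2 D_c = k_1 L, so D_c = (0.297/0.562) × 6.600 = 3.488 mg/L.
x_c = v t_c = 0.824 m/s × 2.283 d × 86400 s/d = 162500 m ≈ 163 km.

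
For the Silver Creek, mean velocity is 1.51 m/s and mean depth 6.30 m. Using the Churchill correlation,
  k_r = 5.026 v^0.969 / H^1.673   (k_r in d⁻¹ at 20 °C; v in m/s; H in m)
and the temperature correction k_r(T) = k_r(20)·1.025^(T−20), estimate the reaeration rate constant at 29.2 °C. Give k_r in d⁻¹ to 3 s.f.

k_r(20) = 5.026 × 1.51^0.969 / 6.30^1.673 = 5.026 × 1.491 / 21.74 = 0.3446 d⁻¹.
k_r(29.2) = 0.3446 × 1.025^(29.2−20) = 0.3446 × 1.255 = 0.4325 d⁻¹.

k_r ≈ 0.433 d⁻¹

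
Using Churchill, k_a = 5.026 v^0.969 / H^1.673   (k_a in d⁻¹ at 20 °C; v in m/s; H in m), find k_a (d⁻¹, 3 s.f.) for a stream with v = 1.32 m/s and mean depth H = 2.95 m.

k_a ≈ 1.08 d⁻¹

k_a = 5.026 × 1.32^0.969 / 2.95^1.673 = 5.026 × 1.309 / 6.110 = 1.077 d⁻¹.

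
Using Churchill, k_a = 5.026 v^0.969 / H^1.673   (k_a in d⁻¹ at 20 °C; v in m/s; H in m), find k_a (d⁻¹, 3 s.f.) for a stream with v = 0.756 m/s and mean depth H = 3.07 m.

k_a = 5.026 × 0.756^0.969 / 3.07^1.673 = 5.026 × 0.7626 / 6.531 = 0.5869 d⁻¹.

k_a ≈ 0.587 d⁻¹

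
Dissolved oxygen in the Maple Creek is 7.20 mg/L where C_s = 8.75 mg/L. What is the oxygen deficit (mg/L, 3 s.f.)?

D = C_s − C = 8.75 − 7.20 = 1.55 mg/L.

D ≈ 1.55 mg/L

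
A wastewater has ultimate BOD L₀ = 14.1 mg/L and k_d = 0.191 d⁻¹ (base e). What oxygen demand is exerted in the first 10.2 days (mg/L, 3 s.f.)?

y_t = L₀(1 − e^(−k_d t)) = 14.1 × (1 − e^(−0.191×10.2))
= 14.1 × (1 − 0.1425) = 14.1 × 0.8575 = 12.09 mg/L.

y ≈ 12.1 mg/L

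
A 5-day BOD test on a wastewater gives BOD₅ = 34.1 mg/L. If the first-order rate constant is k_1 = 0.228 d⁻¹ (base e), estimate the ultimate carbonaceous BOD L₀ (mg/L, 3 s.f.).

L₀ ≈ 50.1 mg/L

BOD₅ = L₀(1 − e^(−5k_1)) ⇒ L₀ = BOD₅ / (1 − e^(−5×0.228))
= 34.1 / (1 − 0.3198) = 34.1 / 0.6802 = 50.13 mg/L.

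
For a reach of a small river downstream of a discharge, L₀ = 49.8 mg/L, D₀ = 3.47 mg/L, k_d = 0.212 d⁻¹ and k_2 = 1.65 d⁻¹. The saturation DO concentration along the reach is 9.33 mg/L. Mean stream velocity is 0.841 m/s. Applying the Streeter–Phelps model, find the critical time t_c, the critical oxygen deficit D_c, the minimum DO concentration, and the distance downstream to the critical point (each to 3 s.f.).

t_c = [1/(k_2−k_d)] ln[(k_2/k_d)(1 − D₀(k_2−k_d)/(k_d L₀))]
= [1/(1.65−0.212)] ln[(1.65/0.212)(1 − 3.47×1.438/(0.212×49.8))]
= (1/1.438) ln[7.783 × 0.5274] = 0.6954 × ln(4.105) = 0.6954 × 1.412 = 0.9820 d.
D_c = (k_d/k_2) L₀ e^(−k_d t_c) = (0.212/1.65) × 49.8 × e^(−0.212×0.9820) = 0.1285 × 49.8 × 0.8121 = 5.196 mg/L.
Minimum DO = C_s − D_c = 9.33 − 5.196 = 4.134 mg/L.
x_c = v t_c = 0.841 m/s × 0.9820 d × 86400 s/d = 71350 m ≈ 71.4 km.

t_c ≈ 0.982 d; D_c ≈ 5.20 mg/L; min DO ≈ 4.13 mg/L; x_c ≈ 71.4 km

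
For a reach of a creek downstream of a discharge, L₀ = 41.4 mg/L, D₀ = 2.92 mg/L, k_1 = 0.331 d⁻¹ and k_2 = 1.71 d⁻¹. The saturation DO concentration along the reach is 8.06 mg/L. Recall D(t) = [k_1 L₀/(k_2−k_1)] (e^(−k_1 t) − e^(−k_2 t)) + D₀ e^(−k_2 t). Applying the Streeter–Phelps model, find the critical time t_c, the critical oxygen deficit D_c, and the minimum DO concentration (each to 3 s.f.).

t_c ≈ 0.939 d; D_c ≈ 5.87 mg/L; min DO ≈ 2.19 mg/L

At the critical point dD/dt = 0, so k_1 L₀ e^(−k_1 t) = k_2 D. Substituting D(t) from the Streeter–Phelps equation and solving for t gives
t_c = ln[(k_2/k_1)(1 − D₀(k_2−k_1)/(k_1 L₀))] / (k_2−k_1).
Here k_2−k_1 = 1.379 d⁻¹ and 1 − D₀(k_2−k_1)/(k_1 L₀) = 1 − 2.92×1.379/(0.331×41.4) = 0.7062, so
t_c = ln(5.166 × 0.7062) / 1.379 = 1.294 / 1.379 = 0.9385 d.
D_c = (k_1/k_2) L₀ e^(−k_1 t_c) = (0.331/1.71) × 41.4 × e^(−0.331×0.9385) = 0.1936 × 41.4 × 0.7330 = 5.874 mg/L.
Minimum DO = C_s − D_c = 8.06 − 5.874 = 2.186 mg/L.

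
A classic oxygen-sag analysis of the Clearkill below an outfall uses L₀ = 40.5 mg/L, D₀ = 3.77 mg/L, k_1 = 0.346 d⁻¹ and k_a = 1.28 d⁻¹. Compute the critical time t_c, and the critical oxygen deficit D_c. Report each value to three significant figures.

With k_a/k_1 = 3.699 and 1 − D₀(k_a−k_1)/(k_1 L₀) = 0.7487,
t_c = ln(3.699 × 0.7487) / (1.28 − 0.346) = ln(2.770) / 0.9340 = 1.019/0.9340 = 1.091 d.
D_c = (k_1/k_a) L₀ e^(−k_1 t_c) = (0.346/1.28) × 40.5 × e^(−0.346×1.091) = 0.2703 × 40.5 × 0.6856 = 7.506 mg/L.

t_c ≈ 1.09 d; D_c ≈ 7.51 mg/L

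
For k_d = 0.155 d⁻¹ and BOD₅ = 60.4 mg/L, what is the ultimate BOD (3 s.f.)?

L₀ ≈ 112 mg/L

BOD₅ = L₀(1 − e^(−5k_d)) ⇒ L₀ = BOD₅ / (1 − e^(−5×0.155))
= 60.4 / (1 − 0.4607) = 60.4 / 0.5393 = 112.0 mg/L.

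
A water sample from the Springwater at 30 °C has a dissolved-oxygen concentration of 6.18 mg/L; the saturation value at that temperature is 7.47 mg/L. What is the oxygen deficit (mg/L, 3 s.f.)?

D = C_s − C = 7.47 − 6.18 = 1.29 mg/L.

D ≈ 1.29 mg/L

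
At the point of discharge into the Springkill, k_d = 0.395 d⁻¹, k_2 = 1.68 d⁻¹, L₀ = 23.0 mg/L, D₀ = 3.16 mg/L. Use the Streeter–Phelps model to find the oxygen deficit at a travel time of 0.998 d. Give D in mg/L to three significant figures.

k_d L₀/(k_2−k_d) = 0.395×23.0/(1.68−0.395) = 9.085/1.285 = 7.070 mg/L.
e^(−k_d t) = e^(−0.395×0.9980) = 0.6742; e^(−k_2 t) = e^(−1.68×0.9980) = 0.1870.
D = 7.070 × (0.6742 − 0.1870) + 3.16 × 0.1870 = 3.445 + 0.5909 = 4.036 mg/L.

D ≈ 4.04 mg/L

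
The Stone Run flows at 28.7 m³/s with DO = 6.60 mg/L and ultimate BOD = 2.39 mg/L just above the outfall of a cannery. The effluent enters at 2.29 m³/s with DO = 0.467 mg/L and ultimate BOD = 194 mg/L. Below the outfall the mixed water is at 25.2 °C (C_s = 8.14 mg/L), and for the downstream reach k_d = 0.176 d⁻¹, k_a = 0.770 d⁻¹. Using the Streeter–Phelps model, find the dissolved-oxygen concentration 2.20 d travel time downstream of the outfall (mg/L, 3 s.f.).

Mixed DO = (28.7×6.60 + 2.29×0.467)/(28.7+2.29) = 190.5/30.99 = 6.147 mg/L.
Mixed L₀ = (28.7×2.39 + 2.29×194)/(30.99) = 512.9/30.99 = 16.55 mg/L.
Initial deficit D₀ = C_s − DO₀ = 8.14 − 6.147 = 1.993 mg/L.
D(2.20) = [0.176×16.55/(0.770−0.176)](e^(−0.176×2.20) − e^(−0.770×2.20)) + 1.993 e^(−0.770×2.20)
= 4.903 × (0.6790 − 0.1838) + 1.993 × 0.1838 = 2.794 mg/L.
DO = 8.14 − 2.794 = 5.346 mg/L.

DO ≈ 5.35 mg/L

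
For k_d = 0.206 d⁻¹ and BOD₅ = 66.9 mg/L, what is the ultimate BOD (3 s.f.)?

BOD₅ = L₀(1 − e^(−5k_d)) ⇒ L₀ = BOD₅ / (1 − e^(−5×0.206))
= 66.9 / (1 − 0.3570) = 66.9 / 0.6430 = 104.0 mg/L.

L₀ ≈ 104 mg/L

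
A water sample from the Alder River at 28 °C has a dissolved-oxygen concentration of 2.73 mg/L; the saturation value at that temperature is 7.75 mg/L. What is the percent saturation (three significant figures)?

35.2 % saturation

% saturation = C/C_s × 100 = 2.73/7.75 × 100 = 35.2 %.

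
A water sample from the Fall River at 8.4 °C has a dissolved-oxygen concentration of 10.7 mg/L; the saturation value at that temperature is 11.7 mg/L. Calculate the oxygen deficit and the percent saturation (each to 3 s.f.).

D ≈ 1.00 mg/L; 91.5 % saturation

D = C_s − C = 11.7 − 10.7 = 1.00 mg/L.
% saturation = 10.7/11.7 × 100 = 91.5 %.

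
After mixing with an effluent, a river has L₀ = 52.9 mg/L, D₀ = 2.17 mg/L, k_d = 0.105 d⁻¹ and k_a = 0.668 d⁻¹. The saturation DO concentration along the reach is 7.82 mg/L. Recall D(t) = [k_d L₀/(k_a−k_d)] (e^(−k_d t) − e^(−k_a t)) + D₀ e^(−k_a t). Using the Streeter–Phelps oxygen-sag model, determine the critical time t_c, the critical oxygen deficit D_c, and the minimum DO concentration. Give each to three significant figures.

t_c ≈ 2.85 d; D_c ≈ 6.17 mg/L; min DO ≈ 1.65 mg/L

With k_a/k_d = 6.362 and 1 − D₀(k_a−k_d)/(k_d L₀) = 0.7801,
t_c = ln(6.362 × 0.7801) / (0.668 − 0.105) = ln(4.963) / 0.5630 = 1.602/0.5630 = 2.845 d.
L(t_c) = L₀ e^(−k_d t_c) = 52.9 × 0.7417 = 39.24 mg/L, and at the critical point k_a D_c = k_d L, so D_c = (0.105/0.668) × 39.24 = 6.168 mg/L.
Minimum DO = C_s − D_c = 7.82 − 6.168 = 1.652 mg/L.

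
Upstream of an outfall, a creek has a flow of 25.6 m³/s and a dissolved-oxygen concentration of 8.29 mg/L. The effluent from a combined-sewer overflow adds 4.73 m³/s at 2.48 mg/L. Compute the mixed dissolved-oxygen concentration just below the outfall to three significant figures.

Flow-weighted mixing: C = (Q_r C_r + Q_w C_w)/(Q_r + Q_w)
= (25.6×8.29 + 4.73×2.48)/(25.6 + 4.73) = 224.0/30.33 = 7.384 mg/L.

7.38 mg/L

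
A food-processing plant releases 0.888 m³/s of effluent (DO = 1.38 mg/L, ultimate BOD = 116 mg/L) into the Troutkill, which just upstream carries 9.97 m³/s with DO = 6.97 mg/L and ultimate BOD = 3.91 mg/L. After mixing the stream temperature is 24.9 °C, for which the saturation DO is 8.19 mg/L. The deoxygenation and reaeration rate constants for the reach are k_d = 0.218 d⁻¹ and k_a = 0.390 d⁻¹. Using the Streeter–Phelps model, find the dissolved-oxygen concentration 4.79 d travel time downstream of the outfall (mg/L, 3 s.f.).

DO ≈ 4.66 mg/L

Mixed DO = (9.97×6.97 + 0.888×1.38)/(9.97+0.888) = 70.72/10.86 = 6.513 mg/L.
Mixed L₀ = (9.97×3.91 + 0.888×116)/(10.86) = 142.0/10.86 = 13.08 mg/L.
Initial deficit D₀ = C_s − DO₀ = 8.19 − 6.513 = 1.677 mg/L.
D(4.79) = [0.218×13.08/(0.390−0.218)](e^(−0.218×4.79) − e^(−0.390×4.79)) + 1.677 e^(−0.390×4.79)
= 16.57 × (0.3520 − 0.1544) + 1.677 × 0.1544 = 3.533 mg/L.
DO = 8.19 − 3.533 = 4.657 mg/L.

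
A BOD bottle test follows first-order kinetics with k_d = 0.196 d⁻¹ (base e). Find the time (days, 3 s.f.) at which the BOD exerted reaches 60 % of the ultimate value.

y/L₀ = 1 − e^(−k_d t) = 0.60 ⇒ e^(−k_d t) = 0.400
t = −ln(0.400) / 0.196 = 0.9163 / 0.196 = 4.675 d.

t ≈ 4.67 d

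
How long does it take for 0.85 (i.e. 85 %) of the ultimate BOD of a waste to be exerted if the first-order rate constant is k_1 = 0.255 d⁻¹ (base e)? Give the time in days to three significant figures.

y/L₀ = 1 − e^(−k_1 t) = 0.85 ⇒ e^(−k_1 t) = 0.150
t = −ln(0.150) / 0.255 = 1.897 / 0.255 = 7.440 d.

t ≈ 7.44 d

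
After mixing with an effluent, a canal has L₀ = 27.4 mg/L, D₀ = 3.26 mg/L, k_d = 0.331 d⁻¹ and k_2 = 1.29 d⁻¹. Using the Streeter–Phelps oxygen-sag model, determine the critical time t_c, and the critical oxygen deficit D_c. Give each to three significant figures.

t_c ≈ 0.978 d; D_c ≈ 5.09 mg/L

At the critical point dD/dt = 0, so k_d L₀ e^(−k_d t) = k_2 D. Substituting D(t) from the Streeter–Phelps equation and solving for t gives
t_c = ln[(k_2/k_d)(1 − D₀(k_2−k_d)/(k_d L₀))] / (k_2−k_d).
Here k_2−k_d = 0.9590 d⁻¹ and 1 − D₀(k_2−k_d)/(k_d L₀) = 1 − 3.26×0.9590/(0.331×27.4) = 0.6553, so
t_c = ln(3.897 × 0.6553) / 0.9590 = 0.9376 / 0.9590 = 0.9777 d.
L(t_c) = L₀ e^(−k_d t_c) = 27.4 × 0.7235 = 19.82 mg/L, and at the critical point k_2 D_c = k_d L, so D_c = (0.331/1.29) × 19.82 = 5.087 mg/L.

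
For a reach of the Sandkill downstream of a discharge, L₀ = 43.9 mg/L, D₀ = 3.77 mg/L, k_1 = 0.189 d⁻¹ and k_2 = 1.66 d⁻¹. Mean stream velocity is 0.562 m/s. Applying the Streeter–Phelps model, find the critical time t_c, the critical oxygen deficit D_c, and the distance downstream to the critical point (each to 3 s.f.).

With k_2/k_1 = 8.783 and 1 − D₀(k_2−k_1)/(k_1 L₀) = 0.3316,
t_c = ln(8.783 × 0.3316) / (1.66 − 0.189) = ln(2.913) / 1.471 = 1.069/1.471 = 0.7267 d.
L(t_c) = L₀ e^(−k_1 t_c) = 43.9 × 0.8717 = 38.27 mg/L, and at the critical point k_2 D_c = k_1 L, so D_c = (0.189/1.66) × 38.27 = 4.357 mg/L.
x_c = v t_c = 0.562 m/s × 0.7267 d × 86400 s/d = 35290 m ≈ 35.3 km.

t_c ≈ 0.727 d; D_c ≈ 4.36 mg/L; x_c ≈ 35.3 km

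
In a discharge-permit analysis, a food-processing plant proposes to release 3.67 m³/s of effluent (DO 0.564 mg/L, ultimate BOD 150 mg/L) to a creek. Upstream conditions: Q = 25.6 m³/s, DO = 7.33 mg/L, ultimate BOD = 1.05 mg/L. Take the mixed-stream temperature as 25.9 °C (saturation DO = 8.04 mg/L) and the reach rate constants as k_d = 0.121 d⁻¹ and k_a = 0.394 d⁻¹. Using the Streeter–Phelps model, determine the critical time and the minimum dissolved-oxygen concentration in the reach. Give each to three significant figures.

t_c ≈ 3.61 d; minimum DO ≈ 4.12 mg/L

Mixed DO = (25.6×7.33 + 3.67×0.564)/(25.6+3.67) = 189.7/29.27 = 6.482 mg/L.
Mixed L₀ = (25.6×1.05 + 3.67×150)/(29.27) = 577.4/29.27 = 19.73 mg/L.
Initial deficit D₀ = C_s − DO₀ = 8.04 − 6.482 = 1.558 mg/L.
t_c = (1/0.2730) ln[(0.394/0.121)(1 − 1.558×0.2730/(0.121×19.73))] = 3.663 × ln(2.676) = 3.605 d.
D_c = (0.121/0.394) × 19.73 × e^(−0.121×3.605) = 0.3071 × 19.73 × 0.6465 = 3.916 mg/L.
Minimum DO = 8.04 − 3.916 = 4.124 mg/L.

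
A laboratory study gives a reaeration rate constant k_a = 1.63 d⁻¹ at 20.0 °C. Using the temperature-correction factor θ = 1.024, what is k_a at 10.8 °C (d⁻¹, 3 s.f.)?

k_a(T₂) = k_a(T₁) · θ^(T₂−T₁) = 1.63 × 1.024^(10.8−20.0)
= 1.63 × 1.024^-9.20 = 1.63 × 0.8040 = 1.310 d⁻¹.

k_a ≈ 1.31 d⁻¹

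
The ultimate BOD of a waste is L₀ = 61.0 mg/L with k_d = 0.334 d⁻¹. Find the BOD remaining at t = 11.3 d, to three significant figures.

L ≈ 1.40 mg/L

L_t = L₀ e^(−k_d t) = 61.0 × e^(−0.334×11.3) = 61.0 × 0.02296 = 1.400 mg/L.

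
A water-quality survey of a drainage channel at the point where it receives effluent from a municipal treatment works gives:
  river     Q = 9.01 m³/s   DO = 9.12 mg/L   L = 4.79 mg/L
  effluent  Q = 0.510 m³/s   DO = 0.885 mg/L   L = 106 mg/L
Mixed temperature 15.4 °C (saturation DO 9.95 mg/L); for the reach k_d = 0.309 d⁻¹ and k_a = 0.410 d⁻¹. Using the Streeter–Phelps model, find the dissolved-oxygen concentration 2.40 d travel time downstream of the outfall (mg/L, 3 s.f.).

DO ≈ 6.27 mg/L

Mixed DO = (9.01×9.12 + 0.510×0.885)/(9.01+0.510) = 82.62/9.520 = 8.679 mg/L.
Mixed L₀ = (9.01×4.79 + 0.510×106)/(9.520) = 97.22/9.520 = 10.21 mg/L.
Initial deficit D₀ = C_s − DO₀ = 9.95 − 8.679 = 1.271 mg/L.
D(2.40) = [0.309×10.21/(0.410−0.309)](e^(−0.309×2.40) − e^(−0.410×2.40)) + 1.271 e^(−0.410×2.40)
= 31.24 × (0.4764 − 0.3738) + 1.271 × 0.3738 = 3.679 mg/L.
DO = 9.95 − 3.679 = 6.271 mg/L.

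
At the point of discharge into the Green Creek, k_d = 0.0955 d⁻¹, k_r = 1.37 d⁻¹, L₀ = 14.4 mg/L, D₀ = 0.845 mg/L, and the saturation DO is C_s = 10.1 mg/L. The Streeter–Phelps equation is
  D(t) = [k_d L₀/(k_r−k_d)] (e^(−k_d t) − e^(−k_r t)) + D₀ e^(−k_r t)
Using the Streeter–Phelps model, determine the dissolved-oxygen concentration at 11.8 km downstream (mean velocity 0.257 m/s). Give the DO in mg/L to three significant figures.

Travel time t = x/v = 11.8 km / (0.257 m/s) = 11800 m / 0.257 m/s = 45910 s = 0.5314 d.
k_d L₀/(k_r−k_d) = 0.0955×14.4/(1.37−0.0955) = 1.375/1.275 = 1.079 mg/L.
e^(−k_d t) = e^(−0.0955×0.5314) = 0.9505; e^(−k_r t) = e^(−1.37×0.5314) = 0.4829.
D = 1.079 × (0.9505 − 0.4829) + 0.845 × 0.4829 = 0.5046 + 0.4080 = 0.9126 mg/L.
DO = C_s − D = 10.1 − 0.9126 = 9.187 mg/L.

DO ≈ 9.19 mg/L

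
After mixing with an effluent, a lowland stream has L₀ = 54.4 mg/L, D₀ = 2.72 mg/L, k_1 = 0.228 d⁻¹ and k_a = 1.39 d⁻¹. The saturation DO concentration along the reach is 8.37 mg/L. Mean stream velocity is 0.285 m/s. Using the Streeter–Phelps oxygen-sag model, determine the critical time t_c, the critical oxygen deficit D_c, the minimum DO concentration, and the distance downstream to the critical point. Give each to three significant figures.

t_c = [1/(k_a−k_1)] ln[(k_a/k_1)(1 − D₀(k_a−k_1)/(k_1 L₀))]
= [1/(1.39−0.228)] ln[(1.39/0.228)(1 − 2.72×1.162/(0.228×54.4))]
= (1/1.162) ln[6.096 × 0.7452] = 0.8606 × ln(4.543) = 0.8606 × 1.514 = 1.303 d.
L(t_c) = L₀ e^(−k_1 t_c) = 54.4 × 0.7431 = 40.42 mg/L, and at the critical point k_a D_c = k_1 L, so D_c = (0.228/1.39) × 40.42 = 6.630 mg/L.
Minimum DO = C_s − D_c = 8.37 − 6.630 = 1.740 mg/L.
x_c = v t_c = 0.285 m/s × 1.303 d × 86400 s/d = 32070 m ≈ 32.1 km.

t_c ≈ 1.30 d; D_c ≈ 6.63 mg/L; min DO ≈ 1.74 mg/L; x_c ≈ 32.1 km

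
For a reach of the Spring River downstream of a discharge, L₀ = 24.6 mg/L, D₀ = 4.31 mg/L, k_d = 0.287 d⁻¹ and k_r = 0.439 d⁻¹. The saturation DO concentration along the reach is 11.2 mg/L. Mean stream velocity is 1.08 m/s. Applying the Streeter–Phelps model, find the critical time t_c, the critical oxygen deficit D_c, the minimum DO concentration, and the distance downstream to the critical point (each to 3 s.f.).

With k_r/k_d = 1.530 and 1 − D₀(k_r−k_d)/(k_d L₀) = 0.9072,
t_c = ln(1.530 × 0.9072) / (0.439 − 0.287) = ln(1.388) / 0.1520 = 0.3276/0.1520 = 2.155 d.
D_c = (k_d/k_r) L₀ e^(−k_d t_c) = (0.287/0.439) × 24.6 × e^(−0.287×2.155) = 0.6538 × 24.6 × 0.5387 = 8.663 mg/L.
Minimum DO = C_s − D_c = 11.2 − 8.663 = 2.537 mg/L.
x_c = v t_c = 1.08 m/s × 2.155 d × 86400 s/d = 201100 m ≈ 201 km.

t_c ≈ 2.16 d; D_c ≈ 8.66 mg/L; min DO ≈ 2.54 mg/L; x_c ≈ 201 km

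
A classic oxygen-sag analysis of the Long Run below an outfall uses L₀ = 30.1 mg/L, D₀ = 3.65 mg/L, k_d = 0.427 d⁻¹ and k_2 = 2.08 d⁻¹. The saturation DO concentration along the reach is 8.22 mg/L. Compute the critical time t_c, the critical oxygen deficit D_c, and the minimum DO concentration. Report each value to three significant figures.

With k_2/k_d = 4.871 and 1 − D₀(k_2−k_d)/(k_d L₀) = 0.5306,
t_c = ln(4.871 × 0.5306) / (2.08 − 0.427) = ln(2.585) / 1.653 = 0.9495/1.653 = 0.5744 d.
L(t_c) = L₀ e^(−k_d t_c) = 30.1 × 0.7825 = 23.55 mg/L, and at the critical point k_2 D_c = k_d L, so D_c = (0.427/2.08) × 23.55 = 4.835 mg/L.
Minimum DO = C_s − D_c = 8.22 − 4.835 = 3.385 mg/L.

t_c ≈ 0.574 d; D_c ≈ 4.84 mg/L; min DO ≈ 3.38 mg/L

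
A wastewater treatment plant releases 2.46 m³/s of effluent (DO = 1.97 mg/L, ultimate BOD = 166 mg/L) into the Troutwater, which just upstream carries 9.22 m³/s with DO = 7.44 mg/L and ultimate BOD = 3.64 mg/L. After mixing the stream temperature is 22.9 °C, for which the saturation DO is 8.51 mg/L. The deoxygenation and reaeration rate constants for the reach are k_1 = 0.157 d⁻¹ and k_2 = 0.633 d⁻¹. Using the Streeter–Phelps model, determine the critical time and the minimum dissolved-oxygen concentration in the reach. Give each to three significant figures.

Mixed DO = (9.22×7.44 + 2.46×1.97)/(9.22+2.46) = 73.44/11.68 = 6.288 mg/L.
Mixed L₀ = (9.22×3.64 + 2.46×166)/(11.68) = 441.9/11.68 = 37.84 mg/L.
Initial deficit D₀ = C_s − DO₀ = 8.51 − 6.288 = 2.222 mg/L.
t_c = (1/0.4760) ln[(0.633/0.157)(1 − 2.222×0.4760/(0.157×37.84))] = 2.101 × ln(3.314) = 2.517 d.
D_c = (0.157/0.633) × 37.84 × e^(−0.157×2.517) = 0.2480 × 37.84 × 0.6736 = 6.321 mg/L.
Minimum DO = 8.51 − 6.321 = 2.189 mg/L.

t_c ≈ 2.52 d; minimum DO ≈ 2.19 mg/L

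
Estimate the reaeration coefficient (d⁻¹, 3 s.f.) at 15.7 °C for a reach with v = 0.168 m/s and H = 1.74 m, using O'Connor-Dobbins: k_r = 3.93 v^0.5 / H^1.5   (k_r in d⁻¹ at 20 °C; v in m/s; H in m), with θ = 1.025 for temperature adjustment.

k_r ≈ 0.631 d⁻¹

k_r(20) = 3.93 × 0.168^0.5 / 1.74^1.5 = 3.93 × 0.4099 / 2.295 = 0.7018 d⁻¹.
k_r(15.7) = 0.7018 × 1.025^(15.7−20) = 0.7018 × 0.8993 = 0.6311 d⁻¹.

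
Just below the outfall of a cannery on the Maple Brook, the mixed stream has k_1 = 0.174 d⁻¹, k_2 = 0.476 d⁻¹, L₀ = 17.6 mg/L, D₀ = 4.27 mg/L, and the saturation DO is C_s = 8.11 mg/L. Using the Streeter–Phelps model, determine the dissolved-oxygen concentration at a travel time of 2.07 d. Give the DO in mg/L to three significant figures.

k_1 L₀/(k_2−k_1) = 0.174×17.6/(0.476−0.174) = 3.062/0.3020 = 10.14 mg/L.
e^(−k_1 t) = e^(−0.174×2.070) = 0.6976; e^(−k_2 t) = e^(−0.476×2.070) = 0.3733.
D = 10.14 × (0.6976 − 0.3733) + 4.27 × 0.3733 = 3.288 + 1.594 = 4.882 mg/L.
DO = C_s − D = 8.11 − 4.882 = 3.228 mg/L.

DO ≈ 3.23 mg/L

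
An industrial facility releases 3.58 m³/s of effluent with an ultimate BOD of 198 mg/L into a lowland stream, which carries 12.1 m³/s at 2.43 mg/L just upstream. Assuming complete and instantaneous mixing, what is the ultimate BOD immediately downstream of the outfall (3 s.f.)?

Flow-weighted mixing: C = (Q_r C_r + Q_w C_w)/(Q_r + Q_w)
= (12.1×2.43 + 3.58×198)/(12.1 + 3.58) = 738.2/15.68 = 47.08 mg/L.

47.1 mg/L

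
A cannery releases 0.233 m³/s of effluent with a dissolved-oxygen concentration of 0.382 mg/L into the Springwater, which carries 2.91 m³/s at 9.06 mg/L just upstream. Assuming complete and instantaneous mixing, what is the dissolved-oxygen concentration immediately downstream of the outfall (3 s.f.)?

8.42 mg/L

Flow-weighted mixing: C = (Q_r C_r + Q_w C_w)/(Q_r + Q_w)
= (2.91×9.06 + 0.233×0.382)/(2.91 + 0.233) = 26.45/3.143 = 8.417 mg/L.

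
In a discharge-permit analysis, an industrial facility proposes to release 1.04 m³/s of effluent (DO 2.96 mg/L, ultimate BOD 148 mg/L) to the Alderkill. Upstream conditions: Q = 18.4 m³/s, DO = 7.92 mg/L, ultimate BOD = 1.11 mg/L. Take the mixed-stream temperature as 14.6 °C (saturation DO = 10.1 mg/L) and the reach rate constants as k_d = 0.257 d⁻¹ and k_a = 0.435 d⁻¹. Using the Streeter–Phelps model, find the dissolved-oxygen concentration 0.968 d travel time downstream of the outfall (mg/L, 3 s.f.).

DO ≈ 6.90 mg/L

Mixed DO = (18.4×7.92 + 1.04×2.96)/(18.4+1.04) = 148.8/19.44 = 7.655 mg/L.
Mixed L₀ = (18.4×1.11 + 1.04×148)/(19.44) = 174.3/19.44 = 8.968 mg/L.
Initial deficit D₀ = C_s − DO₀ = 10.1 − 7.655 = 2.445 mg/L.
D(0.968) = [0.257×8.968/(0.435−0.257)](e^(−0.257×0.968) − e^(−0.435×0.968)) + 2.445 e^(−0.435×0.968)
= 12.95 × (0.7798 − 0.6563) + 2.445 × 0.6563 = 3.203 mg/L.
DO = 10.1 − 3.203 = 6.897 mg/L.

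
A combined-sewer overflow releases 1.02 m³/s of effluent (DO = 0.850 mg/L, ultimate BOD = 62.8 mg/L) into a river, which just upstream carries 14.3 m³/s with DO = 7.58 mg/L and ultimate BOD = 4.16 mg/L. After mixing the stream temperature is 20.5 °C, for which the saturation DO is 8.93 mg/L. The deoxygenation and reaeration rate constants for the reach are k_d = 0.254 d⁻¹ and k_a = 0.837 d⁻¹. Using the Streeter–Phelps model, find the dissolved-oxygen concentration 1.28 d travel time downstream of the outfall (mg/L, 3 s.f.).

DO ≈ 6.98 mg/L

Mixed DO = (14.3×7.58 + 1.02×0.850)/(14.3+1.02) = 109.3/15.32 = 7.132 mg/L.
Mixed L₀ = (14.3×4.16 + 1.02×62.8)/(15.32) = 123.5/15.32 = 8.064 mg/L.
Initial deficit D₀ = C_s − DO₀ = 8.93 − 7.132 = 1.798 mg/L.
D(1.28) = [0.254×8.064/(0.837−0.254)](e^(−0.254×1.28) − e^(−0.837×1.28)) + 1.798 e^(−0.837×1.28)
= 3.513 × (0.7224 − 0.3425) + 1.798 × 0.3425 = 1.951 mg/L.
DO = 8.93 − 1.951 = 6.979 mg/L.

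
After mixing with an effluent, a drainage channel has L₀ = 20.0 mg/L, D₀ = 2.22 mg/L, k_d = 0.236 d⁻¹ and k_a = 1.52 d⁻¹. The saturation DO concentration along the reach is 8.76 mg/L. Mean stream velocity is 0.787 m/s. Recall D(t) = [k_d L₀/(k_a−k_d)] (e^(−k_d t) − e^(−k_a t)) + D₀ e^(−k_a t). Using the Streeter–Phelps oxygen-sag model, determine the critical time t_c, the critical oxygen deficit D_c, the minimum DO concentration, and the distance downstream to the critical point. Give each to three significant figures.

t_c = [1/(k_a−k_d)] ln[(k_a/k_d)(1 − D₀(k_a−k_d)/(k_d L₀))]
= [1/(1.52−0.236)] ln[(1.52/0.236)(1 − 2.22×1.284/(0.236×20.0))]
= (1/1.284) ln[6.441 × 0.3961] = 0.7788 × ln(2.551) = 0.7788 × 0.9365 = 0.7294 d.
L(t_c) = L₀ e^(−k_d t_c) = 20.0 × 0.8419 = 16.84 mg/L, and at the critical point k_a D_c = k_d L, so D_c = (0.236/1.52) × 16.84 = 2.614 mg/L.
Minimum DO = C_s − D_c = 8.76 − 2.614 = 6.146 mg/L.
x_c = v t_c = 0.787 m/s × 0.7294 d × 86400 s/d = 49590 m ≈ 49.6 km.

t_c ≈ 0.729 d; D_c ≈ 2.61 mg/L; min DO ≈ 6.15 mg/L; x_c ≈ 49.6 km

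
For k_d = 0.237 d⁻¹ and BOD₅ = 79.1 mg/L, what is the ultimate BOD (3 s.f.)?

BOD₅ = L₀(1 − e^(−5k_d)) ⇒ L₀ = BOD₅ / (1 − e^(−5×0.237))
= 79.1 / (1 − 0.3057) = 79.1 / 0.6943 = 113.9 mg/L.

L₀ ≈ 114 mg/L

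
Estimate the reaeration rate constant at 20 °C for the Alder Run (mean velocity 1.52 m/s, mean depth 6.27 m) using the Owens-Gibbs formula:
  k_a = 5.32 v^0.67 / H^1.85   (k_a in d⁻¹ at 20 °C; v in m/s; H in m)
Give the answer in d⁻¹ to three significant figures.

k_a ≈ 0.236 d⁻¹

k_a = 5.32 × 1.52^0.67 / 6.27^1.85 = 5.32 × 1.324 / 29.85 = 0.2359 d⁻¹.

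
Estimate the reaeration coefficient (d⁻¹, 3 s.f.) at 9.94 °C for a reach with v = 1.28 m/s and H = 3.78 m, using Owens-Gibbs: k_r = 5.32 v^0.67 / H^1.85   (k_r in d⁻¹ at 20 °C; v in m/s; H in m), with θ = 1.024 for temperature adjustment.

k_r(20) = 5.32 × 1.28^0.67 / 3.78^1.85 = 5.32 × 1.180 / 11.70 = 0.5363 d⁻¹.
k_r(9.94) = 0.5363 × 1.024^(9.94−20) = 0.5363 × 0.7877 = 0.4224 d⁻¹.

k_r ≈ 0.422 d⁻¹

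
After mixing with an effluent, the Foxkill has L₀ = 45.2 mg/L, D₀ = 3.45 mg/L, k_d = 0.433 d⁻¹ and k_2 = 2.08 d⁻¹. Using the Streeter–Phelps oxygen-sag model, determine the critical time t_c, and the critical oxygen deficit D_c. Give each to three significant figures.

With k_2/k_d = 4.804 and 1 − D₀(k_2−k_d)/(k_d L₀) = 0.7097,
t_c = ln(4.804 × 0.7097) / (2.08 − 0.433) = ln(3.409) / 1.647 = 1.226/1.647 = 0.7446 d.
L(t_c) = L₀ e^(−k_d t_c) = 45.2 × 0.7244 = 32.74 mg/L, and at the critical point k_2 D_c = k_d L, so D_c = (0.433/2.08) × 32.74 = 6.816 mg/L.

t_c ≈ 0.745 d; D_c ≈ 6.82 mg/L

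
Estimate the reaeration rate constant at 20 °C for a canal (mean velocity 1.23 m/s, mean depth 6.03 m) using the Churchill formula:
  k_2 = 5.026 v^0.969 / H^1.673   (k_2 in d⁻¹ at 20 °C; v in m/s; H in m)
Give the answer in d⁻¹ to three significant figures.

k_2 = 5.026 × 1.23^0.969 / 6.03^1.673 = 5.026 × 1.222 / 20.21 = 0.3040 d⁻¹.

k_2 ≈ 0.304 d⁻¹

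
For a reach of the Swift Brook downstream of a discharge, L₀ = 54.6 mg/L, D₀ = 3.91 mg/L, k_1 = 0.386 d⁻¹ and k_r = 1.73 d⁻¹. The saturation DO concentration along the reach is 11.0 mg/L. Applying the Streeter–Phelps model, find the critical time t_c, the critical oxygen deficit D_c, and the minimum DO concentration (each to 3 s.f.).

t_c ≈ 0.903 d; D_c ≈ 8.60 mg/L; min DO ≈ 2.40 mg/L

With k_r/k_1 = 4.482 and 1 − D₀(k_r−k_1)/(k_1 L₀) = 0.7507,
t_c = ln(4.482 × 0.7507) / (1.73 − 0.386) = ln(3.364) / 1.344 = 1.213/1.344 = 0.9027 d.
L(t_c) = L₀ e^(−k_1 t_c) = 54.6 × 0.7058 = 38.54 mg/L, and at the critical point k_r D_c = k_1 L, so D_c = (0.386/1.73) × 38.54 = 8.598 mg/L.
Minimum DO = C_s − D_c = 11.0 − 8.598 = 2.402 mg/L.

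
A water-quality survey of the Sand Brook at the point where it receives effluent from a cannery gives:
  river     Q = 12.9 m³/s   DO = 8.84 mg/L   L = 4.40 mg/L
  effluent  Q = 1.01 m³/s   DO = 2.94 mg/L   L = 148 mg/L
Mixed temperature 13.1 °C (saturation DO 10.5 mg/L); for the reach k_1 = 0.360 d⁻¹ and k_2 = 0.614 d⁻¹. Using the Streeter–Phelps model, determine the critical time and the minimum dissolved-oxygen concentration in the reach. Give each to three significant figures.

Mixed DO = (12.9×8.84 + 1.01×2.94)/(12.9+1.01) = 117.0/13.91 = 8.412 mg/L.
Mixed L₀ = (12.9×4.40 + 1.01×148)/(13.91) = 206.2/13.91 = 14.83 mg/L.
Initial deficit D₀ = C_s − DO₀ = 10.5 − 8.412 = 2.088 mg/L.
t_c = (1/0.2540) ln[(0.614/0.360)(1 − 2.088×0.2540/(0.360×14.83))] = 3.937 × ln(1.536) = 1.690 d.
D_c = (0.360/0.614) × 14.83 × e^(−0.360×1.690) = 0.5863 × 14.83 × 0.5443 = 4.731 mg/L.
Minimum DO = 10.5 − 4.731 = 5.769 mg/L.

t_c ≈ 1.69 d; minimum DO ≈ 5.77 mg/L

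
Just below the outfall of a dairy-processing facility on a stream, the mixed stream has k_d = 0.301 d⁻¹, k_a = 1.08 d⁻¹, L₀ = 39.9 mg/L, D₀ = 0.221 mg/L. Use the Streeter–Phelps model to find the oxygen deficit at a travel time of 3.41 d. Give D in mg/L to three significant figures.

D ≈ 5.14 mg/L

k_d L₀/(k_a−k_d) = 0.301×39.9/(1.08−0.301) = 12.01/0.7790 = 15.42 mg/L.
e^(−k_d t) = e^(−0.301×3.410) = 0.3583; e^(−k_a t) = e^(−1.08×3.410) = 0.02515.
D = 15.42 × (0.3583 − 0.02515) + 0.221 × 0.02515 = 5.136 + 0.005559 = 5.142 mg/L.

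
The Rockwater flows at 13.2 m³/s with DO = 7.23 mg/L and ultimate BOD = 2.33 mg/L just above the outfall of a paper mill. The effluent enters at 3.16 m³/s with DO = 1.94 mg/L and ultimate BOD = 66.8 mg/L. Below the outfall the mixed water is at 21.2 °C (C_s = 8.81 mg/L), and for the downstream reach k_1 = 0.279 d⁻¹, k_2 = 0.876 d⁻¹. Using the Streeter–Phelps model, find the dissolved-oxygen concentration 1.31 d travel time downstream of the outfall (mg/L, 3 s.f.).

DO ≈ 5.38 mg/L

Mixed DO = (13.2×7.23 + 3.16×1.94)/(13.2+3.16) = 101.6/16.36 = 6.208 mg/L.
Mixed L₀ = (13.2×2.33 + 3.16×66.8)/(16.36) = 241.8/16.36 = 14.78 mg/L.
Initial deficit D₀ = C_s − DO₀ = 8.81 − 6.208 = 2.602 mg/L.
D(1.31) = [0.279×14.78/(0.876−0.279)](e^(−0.279×1.31) − e^(−0.876×1.31)) + 2.602 e^(−0.876×1.31)
= 6.908 × (0.6939 − 0.3174) + 2.602 × 0.3174 = 3.427 mg/L.
DO = 8.81 − 3.427 = 5.383 mg/L.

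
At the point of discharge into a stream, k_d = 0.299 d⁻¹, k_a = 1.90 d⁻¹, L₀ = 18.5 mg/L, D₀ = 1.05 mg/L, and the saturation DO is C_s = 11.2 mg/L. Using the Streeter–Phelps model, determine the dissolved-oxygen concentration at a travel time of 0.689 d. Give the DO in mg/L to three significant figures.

k_d L₀/(k_a−k_d) = 0.299×18.5/(1.90−0.299) = 5.531/1.601 = 3.455 mg/L.
e^(−k_d t) = e^(−0.299×0.6890) = 0.8138; e^(−k_a t) = e^(−1.90×0.6890) = 0.2701.
D = 3.455 × (0.8138 − 0.2701) + 1.05 × 0.2701 = 1.879 + 0.2836 = 2.162 mg/L.
DO = C_s − D = 11.2 − 2.162 = 9.038 mg/L.

DO ≈ 9.04 mg/L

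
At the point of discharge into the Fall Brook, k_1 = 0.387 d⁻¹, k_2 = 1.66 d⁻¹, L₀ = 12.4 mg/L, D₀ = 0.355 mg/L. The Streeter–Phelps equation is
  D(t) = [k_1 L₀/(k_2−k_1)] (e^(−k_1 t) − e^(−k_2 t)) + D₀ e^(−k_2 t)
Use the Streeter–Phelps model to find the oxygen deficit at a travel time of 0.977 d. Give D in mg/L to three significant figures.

k_1 L₀/(k_2−k_1) = 0.387×12.4/(1.66−0.387) = 4.799/1.273 = 3.770 mg/L.
e^(−k_1 t) = e^(−0.387×0.9770) = 0.6852; e^(−k_2 t) = e^(−1.66×0.9770) = 0.1975.
D = 3.770 × (0.6852 − 0.1975) + 0.355 × 0.1975 = 1.838 + 0.07013 = 1.908 mg/L.

D ≈ 1.91 mg/L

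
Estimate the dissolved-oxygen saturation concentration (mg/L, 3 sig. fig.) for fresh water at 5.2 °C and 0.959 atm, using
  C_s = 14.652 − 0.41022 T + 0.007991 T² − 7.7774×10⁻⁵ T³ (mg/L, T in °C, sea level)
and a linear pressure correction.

C_s ≈ 12.2 mg/L

At sea level: C_s = 14.652 − 0.41022×5.2 + 0.007991×5.2² − 7.7774×10⁻⁵×5.2³ = 12.72 mg/L.
Pressure correction: C_s' = 12.72 × 0.959 = 12.20 mg/L.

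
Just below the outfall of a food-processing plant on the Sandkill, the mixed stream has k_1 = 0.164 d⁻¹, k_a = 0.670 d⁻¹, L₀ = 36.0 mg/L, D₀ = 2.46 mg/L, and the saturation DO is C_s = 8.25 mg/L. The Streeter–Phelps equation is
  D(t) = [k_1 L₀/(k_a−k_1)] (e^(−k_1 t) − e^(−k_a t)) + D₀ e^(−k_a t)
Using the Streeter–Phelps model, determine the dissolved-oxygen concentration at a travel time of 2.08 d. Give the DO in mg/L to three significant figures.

k_1 L₀/(k_a−k_1) = 0.164×36.0/(0.670−0.164) = 5.904/0.5060 = 11.67 mg/L.
e^(−k_1 t) = e^(−0.164×2.080) = 0.7110; e^(−k_a t) = e^(−0.670×2.080) = 0.2482.
D = 11.67 × (0.7110 − 0.2482) + 2.46 × 0.2482 = 5.400 + 0.6105 = 6.010 mg/L.
DO = C_s − D = 8.25 − 6.010 = 2.240 mg/L.

DO ≈ 2.24 mg/L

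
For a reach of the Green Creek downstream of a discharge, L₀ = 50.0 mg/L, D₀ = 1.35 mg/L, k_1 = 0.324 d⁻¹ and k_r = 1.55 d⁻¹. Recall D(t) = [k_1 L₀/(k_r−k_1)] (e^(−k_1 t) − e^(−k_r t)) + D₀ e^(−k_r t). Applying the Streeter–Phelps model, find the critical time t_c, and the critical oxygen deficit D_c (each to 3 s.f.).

At the critical point dD/dt = 0, so k_1 L₀ e^(−k_1 t) = k_r D. Substituting D(t) from the Streeter–Phelps equation and solving for t gives
t_c = ln[(k_r/k_1)(1 − D₀(k_r−k_1)/(k_1 L₀))] / (k_r−k_1).
Here k_r−k_1 = 1.226 d⁻¹ and 1 − D₀(k_r−k_1)/(k_1 L₀) = 1 − 1.35×1.226/(0.324×50.0) = 0.8978, so
t_c = ln(4.784 × 0.8978) / 1.226 = 1.457 / 1.226 = 1.189 d.
L(t_c) = L₀ e^(−k_1 t_c) = 50.0 × 0.6803 = 34.02 mg/L, and at the critical point k_r D_c = k_1 L, so D_c = (0.324/1.55) × 34.02 = 7.111 mg/L.

t_c ≈ 1.19 d; D_c ≈ 7.11 mg/L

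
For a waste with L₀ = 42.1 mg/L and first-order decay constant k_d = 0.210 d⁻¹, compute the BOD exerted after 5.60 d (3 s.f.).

y ≈ 29.1 mg/L

y_t = L₀(1 − e^(−k_d t)) = 42.1 × (1 − e^(−0.210×5.60))
= 42.1 × (1 − 0.3085) = 42.1 × 0.6915 = 29.11 mg/L.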